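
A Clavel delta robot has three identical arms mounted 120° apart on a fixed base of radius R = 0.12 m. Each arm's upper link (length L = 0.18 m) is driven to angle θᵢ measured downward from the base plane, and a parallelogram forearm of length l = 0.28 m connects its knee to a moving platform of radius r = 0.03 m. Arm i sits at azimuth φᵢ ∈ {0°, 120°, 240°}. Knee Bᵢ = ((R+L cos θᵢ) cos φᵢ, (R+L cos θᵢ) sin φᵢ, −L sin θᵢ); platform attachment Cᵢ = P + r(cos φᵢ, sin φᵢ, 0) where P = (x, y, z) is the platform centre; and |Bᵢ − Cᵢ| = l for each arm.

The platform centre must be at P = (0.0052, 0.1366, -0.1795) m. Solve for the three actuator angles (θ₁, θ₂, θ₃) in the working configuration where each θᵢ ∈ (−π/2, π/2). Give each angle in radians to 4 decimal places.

φ1=0.0° → target in arm frame (0.0052, 0.1366)
  A cos θ + B sin θ = C:  0.0848·cos θ + -0.1795·sin θ = -0.0335
  θ1 = atan2(B,A) + arccos(C/0.1985) = 0.6111
rotate P by −φ2: (0.1157, -0.0728, -0.1795)
  e−x'=-0.0257;  (l²−L²−(e−x')²−y'²−z²)/2L = 0.0217
  γ=atan2(-0.1795,-0.0257)=-1.7130;  ψ=arccos(0.1198)=1.4507;  θ2=γ+ψ≈-0.2623
φ3=240.0° → target in arm frame (-0.1209, -0.0638)
  e−x'=0.2109;  (l²−L²−(e−x')²−y'²−z²)/2L = -0.0966
  θ3 = atan2(B,A) + arccos(C/0.2769) = 1.2219

θ₁ = 0.6111, θ₂ = -0.2623, θ₃ = 1.2219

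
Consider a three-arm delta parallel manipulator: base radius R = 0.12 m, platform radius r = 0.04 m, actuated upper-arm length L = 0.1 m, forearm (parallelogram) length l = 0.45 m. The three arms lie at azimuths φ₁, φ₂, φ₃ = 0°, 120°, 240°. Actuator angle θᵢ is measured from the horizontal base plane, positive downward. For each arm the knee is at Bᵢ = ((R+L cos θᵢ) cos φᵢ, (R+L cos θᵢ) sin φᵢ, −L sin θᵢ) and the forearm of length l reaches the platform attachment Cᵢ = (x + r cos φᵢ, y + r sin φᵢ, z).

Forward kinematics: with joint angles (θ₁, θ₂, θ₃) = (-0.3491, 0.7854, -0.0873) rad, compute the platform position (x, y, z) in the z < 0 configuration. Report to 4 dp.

(0.1088, -0.1229, -0.3938)

φ1=0.0°: virtual centre (0.1740, 0.0000, 0.0342), radius l
centre 2 = (0.1507·cos120.0°, 0.1507·sin120.0°, -0.0707) = (-0.0754, 0.1305, -0.0707)
φ3=240.0°: virtual centre (-0.0898, -0.1556, 0.0087), radius l
|centre ₂|²−|centre ₁|² = -0.0037;  |centre ₃|²−|centre ₁|² = 0.0009
plane₁₂: -0.4986x+0.2610y+-0.2098z = -0.0037
Cramer: x(z) = 0.0031-0.2684z;  y(z) = -0.0082+0.2912z
into |P−centre ₁|² = l²: 1.1568z² + 0.0185z + -0.1721 = 0;  Δ = 0.7966;  z = -0.3938 or 0.3778 → z<0 root = -0.3938
x = 0.1088, y = -0.1229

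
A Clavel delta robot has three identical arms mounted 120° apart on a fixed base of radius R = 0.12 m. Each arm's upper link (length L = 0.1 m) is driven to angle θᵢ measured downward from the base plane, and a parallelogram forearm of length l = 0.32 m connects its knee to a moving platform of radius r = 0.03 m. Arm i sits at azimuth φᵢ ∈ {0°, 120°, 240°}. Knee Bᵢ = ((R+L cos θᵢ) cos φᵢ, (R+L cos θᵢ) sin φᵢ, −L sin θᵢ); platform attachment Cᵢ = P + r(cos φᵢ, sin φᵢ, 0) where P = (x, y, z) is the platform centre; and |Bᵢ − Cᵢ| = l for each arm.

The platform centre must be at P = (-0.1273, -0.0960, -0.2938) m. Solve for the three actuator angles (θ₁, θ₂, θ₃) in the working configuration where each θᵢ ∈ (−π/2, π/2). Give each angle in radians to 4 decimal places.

rotate P by −φ1: (-0.1273, -0.0960, -0.2938)
  A=0.2173, B=-0.2938, C=(l²−L²−A²−y'²−z²)/(2L)=-0.2518
  γ=atan2(-0.2938,0.2173)=-0.9340;  ψ=arccos(-0.6890)=2.3309;  θ1=γ+ψ≈1.3969
φ2=120.0° → target in arm frame (-0.0195, 0.1582)
  A cos θ + B sin θ = C:  0.1095·cos θ + -0.2938·sin θ = -0.1547
  θ2 = atan2(B,A) + arccos(C/0.3135) = 0.8729
arm 3 (φ=240.0°): x'=0.1468, y'=-0.0622
  A=-0.0568, B=-0.2938, C=(l²−L²−A²−y'²−z²)/(2L)=-0.0051
  √(A²+B²)=0.2992;  θ3 = -1.7617+1.5878 ≈ -0.1739

θ₁ = 1.3969, θ₂ = 0.8729, θ₃ = -0.1739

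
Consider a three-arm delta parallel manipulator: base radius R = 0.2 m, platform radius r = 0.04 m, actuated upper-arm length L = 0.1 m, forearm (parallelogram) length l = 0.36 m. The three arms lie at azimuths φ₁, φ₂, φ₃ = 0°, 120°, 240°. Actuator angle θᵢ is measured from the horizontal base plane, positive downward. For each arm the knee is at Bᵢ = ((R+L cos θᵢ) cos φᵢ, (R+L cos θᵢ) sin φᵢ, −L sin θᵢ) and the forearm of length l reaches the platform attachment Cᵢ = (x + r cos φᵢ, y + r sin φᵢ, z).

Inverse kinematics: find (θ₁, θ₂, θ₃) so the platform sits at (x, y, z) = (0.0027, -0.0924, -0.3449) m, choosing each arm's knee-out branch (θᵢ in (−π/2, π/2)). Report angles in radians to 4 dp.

φ1=0.0° → target in arm frame (0.0027, -0.0924)
  e−x'=0.1573;  (l²−L²−(e−x')²−y'²−z²)/2L = -0.1632
  γ=atan2(-0.3449,0.1573)=-1.1429;  ψ=arccos(-0.4305)=2.0158;  θ1=γ+ψ≈0.8729
arm 2 (φ=120.0°): x'=-0.0814, y'=0.0439
  A cos θ + B sin θ = C:  0.2414·cos θ + -0.3449·sin θ = -0.2977
  θ2 = atan2(B,A) + arccos(C/0.4210) = 1.3961
arm 3 (φ=240.0°): x'=0.0787, y'=0.0485
  A cos θ + B sin θ = C:  0.0813·cos θ + -0.3449·sin θ = -0.0416
  √(A²+B²)=0.3544;  θ3 = -1.3392+1.6886 ≈ 0.3493

θ₁ = 0.8729, θ₂ = 1.3961, θ₃ = 0.3493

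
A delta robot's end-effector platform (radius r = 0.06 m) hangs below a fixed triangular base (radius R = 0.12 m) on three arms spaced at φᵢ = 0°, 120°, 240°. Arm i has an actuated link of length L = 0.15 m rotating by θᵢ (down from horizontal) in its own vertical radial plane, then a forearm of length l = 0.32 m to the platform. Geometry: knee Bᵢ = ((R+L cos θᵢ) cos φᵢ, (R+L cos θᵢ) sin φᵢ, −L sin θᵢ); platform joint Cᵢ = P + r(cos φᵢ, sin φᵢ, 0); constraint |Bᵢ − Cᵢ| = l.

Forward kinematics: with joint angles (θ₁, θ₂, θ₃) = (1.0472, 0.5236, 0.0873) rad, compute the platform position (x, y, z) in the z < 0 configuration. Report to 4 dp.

arm 1 at φ=0.0°: ρ1 = 0.1350;  O1 = (0.1350, 0.0000, -0.1299)
O2 = (0.1899·cos120.0°, 0.1899·sin120.0°, -0.0750) = (-0.0950, 0.1645, -0.0750)
arm 3 at φ=240.0°: ρ3 = 0.2094;  O3 = (-0.1047, -0.1814, -0.0131)
subtract pairs → two planes through P
[-0.4599 0.3289 0.1098]·P = 0.0066;  [-0.4794 -0.3627 0.2337]·P = 0.0089
det = 0.3245;  x = -0.0164+0.3596z,  y = -0.0029+0.1689z
quadratic in z: (1.1578)z²+(0.1499)z+(-0.0626)=0, √Δ=0.5589 → z ∈ {-0.3061, 0.1766}; z = -0.3061 (taking z<0)
x = -0.1265, y = -0.0546

(-0.1265, -0.0546, -0.3061)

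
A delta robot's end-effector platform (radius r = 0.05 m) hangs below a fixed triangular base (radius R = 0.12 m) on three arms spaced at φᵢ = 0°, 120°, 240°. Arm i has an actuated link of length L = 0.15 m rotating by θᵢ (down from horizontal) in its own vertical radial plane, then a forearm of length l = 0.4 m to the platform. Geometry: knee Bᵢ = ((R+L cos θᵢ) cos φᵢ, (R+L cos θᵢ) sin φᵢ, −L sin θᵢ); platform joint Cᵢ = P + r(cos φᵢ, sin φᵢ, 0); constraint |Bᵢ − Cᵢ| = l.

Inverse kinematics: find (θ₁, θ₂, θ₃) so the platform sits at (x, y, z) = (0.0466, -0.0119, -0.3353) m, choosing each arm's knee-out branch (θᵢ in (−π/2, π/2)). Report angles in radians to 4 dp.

θ₁ = -0.1746, θ₂ = 0.1744, θ₃ = 0.0872

φ1=0.0° → target in arm frame (0.0466, -0.0119)
  e−x'=0.0234;  (l²−L²−(e−x')²−y'²−z²)/2L = 0.0813
  √(A²+B²)=0.3361;  θ1 = -1.5011+1.3265 ≈ -0.1746
rotate P by −φ2: (-0.0336, -0.0344, -0.3353)
  A=0.1036, B=-0.3353, C=(l²−L²−A²−y'²−z²)/(2L)=0.0439
  γ=atan2(-0.3353,0.1036)=-1.2711;  ψ=arccos(0.1250)=1.4455;  θ2=γ+ψ≈0.1744
rotate P by −φ3: (-0.0130, 0.0463, -0.3353)
  e−x'=0.0830;  (l²−L²−(e−x')²−y'²−z²)/2L = 0.0535
  √(A²+B²)=0.3454;  θ3 = -1.3282+1.4154 ≈ 0.0872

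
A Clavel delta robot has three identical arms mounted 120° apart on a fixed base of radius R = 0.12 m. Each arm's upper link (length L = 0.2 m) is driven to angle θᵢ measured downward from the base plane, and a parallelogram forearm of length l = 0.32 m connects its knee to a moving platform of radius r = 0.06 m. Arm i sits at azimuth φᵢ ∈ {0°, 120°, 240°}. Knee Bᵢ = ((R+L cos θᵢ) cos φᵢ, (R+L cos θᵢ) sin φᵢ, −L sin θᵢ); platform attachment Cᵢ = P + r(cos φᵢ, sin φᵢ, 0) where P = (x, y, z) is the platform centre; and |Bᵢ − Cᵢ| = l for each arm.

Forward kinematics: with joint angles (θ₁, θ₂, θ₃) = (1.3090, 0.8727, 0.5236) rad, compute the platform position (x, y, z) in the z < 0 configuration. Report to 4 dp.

(-0.1399, -0.0546, -0.3831)

φ1=0.0°: virtual centre (0.1118, 0.0000, -0.1932), radius l
S2 = (0.1886·cos120.0°, 0.1886·sin120.0°, -0.1532) = (-0.0943, 0.1633, -0.1532)
S3 = (0.2332·cos240.0°, 0.2332·sin240.0°, -0.1000) = (-0.1166, -0.2020, -0.1000)
subtract pairs → two planes through P
plane₁₂: -0.4121x+0.3266y+0.0799z = 0.0092
Cramer: x(z) = -0.0269+0.2952z;  y(z) = -0.0057+0.1276z
into |P−S₁|² = l²: 1.1034z² + 0.3031z + -0.0458 = 0;  Δ = 0.2941;  z = -0.3831 or 0.1084 → z<0 root = -0.3831
x = -0.1399, y = -0.0546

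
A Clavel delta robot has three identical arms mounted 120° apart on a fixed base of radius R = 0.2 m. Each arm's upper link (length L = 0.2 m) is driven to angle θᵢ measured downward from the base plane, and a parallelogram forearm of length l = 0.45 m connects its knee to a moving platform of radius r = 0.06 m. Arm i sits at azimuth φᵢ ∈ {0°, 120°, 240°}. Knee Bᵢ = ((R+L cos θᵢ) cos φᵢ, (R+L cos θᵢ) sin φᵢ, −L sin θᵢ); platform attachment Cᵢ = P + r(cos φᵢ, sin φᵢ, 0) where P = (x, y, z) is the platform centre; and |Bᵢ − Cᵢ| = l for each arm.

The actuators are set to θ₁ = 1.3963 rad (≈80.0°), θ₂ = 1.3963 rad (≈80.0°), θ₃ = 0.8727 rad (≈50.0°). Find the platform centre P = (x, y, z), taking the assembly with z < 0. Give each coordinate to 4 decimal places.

(-0.0537, -0.0930, -0.5734)

arm 1 at φ=0.0°: e+L cos θ1 = 0.1747;  S1 = (0.1747, 0.0000, -0.1970)
φ2=120.0°: virtual centre (-0.0874, 0.1513, -0.1970), radius l
S3 = (0.2686·cos240.0°, 0.2686·sin240.0°, -0.1532) = (-0.1343, -0.2326, -0.1532)
subtract pairs → two planes through P
[-0.5242 0.3026 0.0000]·P = 0.0000;  [-0.6180 -0.4651 0.0875]·P = 0.0263
Cramer: x(z) = -0.0185+0.0615z;  y(z) = -0.0320+0.1065z
sphere 1 gives Az²+Bz+C=0 with A=1.0151, B=0.3634, C=-0.1254;  B²−4AC=0.6411;  roots -0.5734, 0.2154;  negative root z = -0.5734
x = -0.0537, y = -0.0930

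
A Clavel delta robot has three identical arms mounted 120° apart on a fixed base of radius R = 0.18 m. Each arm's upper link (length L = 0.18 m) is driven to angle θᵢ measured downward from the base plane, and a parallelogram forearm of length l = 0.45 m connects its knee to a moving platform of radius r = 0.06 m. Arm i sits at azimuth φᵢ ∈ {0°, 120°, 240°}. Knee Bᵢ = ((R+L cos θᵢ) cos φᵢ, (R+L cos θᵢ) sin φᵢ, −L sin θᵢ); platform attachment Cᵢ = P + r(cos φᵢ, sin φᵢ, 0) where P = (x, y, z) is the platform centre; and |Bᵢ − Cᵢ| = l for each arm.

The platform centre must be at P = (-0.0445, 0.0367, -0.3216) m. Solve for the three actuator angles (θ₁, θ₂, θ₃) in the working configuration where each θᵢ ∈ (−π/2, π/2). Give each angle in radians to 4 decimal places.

θ₁ = 0.1741, θ₂ = -0.3491, θ₃ = -0.0002

rotate P by −φ1: (-0.0445, 0.0367, -0.3216)
  A cos θ + B sin θ = C:  0.1645·cos θ + -0.3216·sin θ = 0.1063
  θ1 = atan2(B,A) + arccos(C/0.3612) = 0.1741
arm 2 (φ=120.0°): x'=0.0540, y'=0.0202
  A=0.0660, B=-0.3216, C=(l²−L²−A²−y'²−z²)/(2L)=0.1720
  γ=atan2(-0.3216,0.0660)=-1.3685;  ψ=arccos(0.5239)=1.0194;  θ2=γ+ψ≈-0.3491
φ3=240.0° → target in arm frame (-0.0095, -0.0569)
  e−x'=0.1295;  (l²−L²−(e−x')²−y'²−z²)/2L = 0.1296
  √(A²+B²)=0.3467;  θ3 = -1.1879+1.1877 ≈ -0.0002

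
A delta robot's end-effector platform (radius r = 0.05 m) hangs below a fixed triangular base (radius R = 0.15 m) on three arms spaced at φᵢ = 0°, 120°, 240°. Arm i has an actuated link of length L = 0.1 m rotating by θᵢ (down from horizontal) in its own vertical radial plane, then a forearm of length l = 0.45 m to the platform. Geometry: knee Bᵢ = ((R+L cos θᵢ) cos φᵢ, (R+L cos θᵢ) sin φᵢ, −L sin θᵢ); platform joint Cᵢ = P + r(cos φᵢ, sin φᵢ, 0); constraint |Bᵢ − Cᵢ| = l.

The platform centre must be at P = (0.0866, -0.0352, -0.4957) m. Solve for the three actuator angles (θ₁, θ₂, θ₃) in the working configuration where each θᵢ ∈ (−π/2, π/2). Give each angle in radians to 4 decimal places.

arm 1 (φ=0.0°): x'=0.0866, y'=-0.0352
  e−x'=0.0134;  (l²−L²−(e−x')²−y'²−z²)/2L = -0.2732
  θ1 = atan2(B,A) + arccos(C/0.4959) = 0.6105
φ2=120.0° → target in arm frame (-0.0738, -0.0574)
  A cos θ + B sin θ = C:  0.1738·cos θ + -0.4957·sin θ = -0.4336
  γ=atan2(-0.4957,0.1738)=-1.2336;  ψ=arccos(-0.8254)=2.5417;  θ2=γ+ψ≈1.3081
rotate P by −φ3: (-0.0128, 0.0926, -0.4957)
  A cos θ + B sin θ = C:  0.1128·cos θ + -0.4957·sin θ = -0.3726
  √(A²+B²)=0.5084;  θ3 = -1.3470+2.3934 ≈ 1.0464

θ₁ = 0.6105, θ₂ = 1.3081, θ₃ = 1.0464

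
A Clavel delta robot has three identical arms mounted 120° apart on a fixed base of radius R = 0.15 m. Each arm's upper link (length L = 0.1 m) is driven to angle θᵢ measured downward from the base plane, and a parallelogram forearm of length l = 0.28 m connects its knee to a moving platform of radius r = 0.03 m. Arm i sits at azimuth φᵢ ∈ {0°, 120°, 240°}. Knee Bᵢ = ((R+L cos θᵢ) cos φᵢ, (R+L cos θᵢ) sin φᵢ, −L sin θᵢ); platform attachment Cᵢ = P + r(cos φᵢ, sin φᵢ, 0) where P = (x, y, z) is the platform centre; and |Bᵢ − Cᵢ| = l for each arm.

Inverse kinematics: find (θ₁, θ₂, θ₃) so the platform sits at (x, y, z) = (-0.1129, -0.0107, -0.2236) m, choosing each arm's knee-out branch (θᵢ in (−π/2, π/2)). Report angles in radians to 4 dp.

θ₁ = 1.3963, θ₂ = 0.2624, θ₃ = 0.0873

φ1=0.0° → target in arm frame (-0.1129, -0.0107)
  A cos θ + B sin θ = C:  0.2329·cos θ + -0.2236·sin θ = -0.1798
  √(A²+B²)=0.3229;  θ1 = -0.7650+2.1613 ≈ 1.3963
φ2=120.0° → target in arm frame (0.0472, 0.1031)
  A cos θ + B sin θ = C:  0.0728·cos θ + -0.2236·sin θ = 0.0123
  √(A²+B²)=0.2352;  θ2 = -1.2560+1.5183 ≈ 0.2624
rotate P by −φ3: (0.0657, -0.0924, -0.2236)
  A cos θ + B sin θ = C:  0.0543·cos θ + -0.2236·sin θ = 0.0346
  θ3 = atan2(B,A) + arccos(C/0.2301) = 0.0873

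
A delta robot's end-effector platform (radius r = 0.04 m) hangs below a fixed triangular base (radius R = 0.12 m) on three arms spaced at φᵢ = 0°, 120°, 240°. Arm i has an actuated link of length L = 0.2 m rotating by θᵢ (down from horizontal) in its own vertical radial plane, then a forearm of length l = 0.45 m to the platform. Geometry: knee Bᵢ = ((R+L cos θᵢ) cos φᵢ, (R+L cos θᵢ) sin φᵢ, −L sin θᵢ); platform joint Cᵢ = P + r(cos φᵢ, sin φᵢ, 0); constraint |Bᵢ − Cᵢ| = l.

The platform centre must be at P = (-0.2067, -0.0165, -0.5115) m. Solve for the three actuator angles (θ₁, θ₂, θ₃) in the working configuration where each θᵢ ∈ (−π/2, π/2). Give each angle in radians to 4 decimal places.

φ1=0.0° → target in arm frame (-0.2067, -0.0165)
  A=0.2867, B=-0.5115, C=(l²−L²−A²−y'²−z²)/(2L)=-0.4540
  γ=atan2(-0.5115,0.2867)=-1.0599;  ψ=arccos(-0.7743)=2.4563;  θ1=γ+ψ≈1.3964
arm 2 (φ=120.0°): x'=0.0891, y'=0.1873
  A=-0.0091, B=-0.5115, C=(l²−L²−A²−y'²−z²)/(2L)=-0.3357
  θ2 = atan2(B,A) + arccos(C/0.5116) = 0.6981
arm 3 (φ=240.0°): x'=0.1176, y'=-0.1708
  e−x'=-0.0376;  (l²−L²−(e−x')²−y'²−z²)/2L = -0.3243
  θ3 = atan2(B,A) + arccos(C/0.5129) = 0.6110

θ₁ = 1.3964, θ₂ = 0.6981, θ₃ = 0.6110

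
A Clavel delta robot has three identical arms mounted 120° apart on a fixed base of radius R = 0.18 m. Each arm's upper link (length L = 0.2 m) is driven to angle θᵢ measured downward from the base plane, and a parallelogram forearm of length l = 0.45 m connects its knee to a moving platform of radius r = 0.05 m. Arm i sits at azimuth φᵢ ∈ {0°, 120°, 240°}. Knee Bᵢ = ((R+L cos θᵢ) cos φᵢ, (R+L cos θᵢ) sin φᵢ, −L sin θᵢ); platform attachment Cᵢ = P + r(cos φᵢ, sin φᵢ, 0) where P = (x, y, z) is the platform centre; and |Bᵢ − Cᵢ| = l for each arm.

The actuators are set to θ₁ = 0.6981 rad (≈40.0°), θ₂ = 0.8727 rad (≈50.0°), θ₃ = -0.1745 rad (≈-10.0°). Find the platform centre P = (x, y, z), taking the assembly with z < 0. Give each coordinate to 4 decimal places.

arm 1 at φ=0.0°: (R−r)+L cos θ1 = 0.2832;  centre 1 = (0.2832, 0.0000, -0.1286)
φ2=120.0°: virtual centre (-0.1293, 0.2239, -0.1532), radius l
arm 3 at φ=240.0°: (R−r)+L cos θ3 = 0.3270;  centre 3 = (-0.1635, -0.2832, 0.0347)
eliminate P² terms by subtracting sphere 1 from 2 and 3
linear system: -0.8250x+0.4478y = -0.0064−-0.0493z; -0.8934x+-0.5663y = 0.0114−0.3266z
det = 0.8673;  x = -0.0017+0.1364z,  y = -0.0174+0.3614z
into |P−centre ₁|² = l²: 1.1492z² + 0.1668z + -0.1045 = 0;  Δ = 0.5082;  z = -0.3827 or 0.2376 → z<0 root = -0.3827
x = -0.0539, y = -0.1558

(-0.0539, -0.1558, -0.3827)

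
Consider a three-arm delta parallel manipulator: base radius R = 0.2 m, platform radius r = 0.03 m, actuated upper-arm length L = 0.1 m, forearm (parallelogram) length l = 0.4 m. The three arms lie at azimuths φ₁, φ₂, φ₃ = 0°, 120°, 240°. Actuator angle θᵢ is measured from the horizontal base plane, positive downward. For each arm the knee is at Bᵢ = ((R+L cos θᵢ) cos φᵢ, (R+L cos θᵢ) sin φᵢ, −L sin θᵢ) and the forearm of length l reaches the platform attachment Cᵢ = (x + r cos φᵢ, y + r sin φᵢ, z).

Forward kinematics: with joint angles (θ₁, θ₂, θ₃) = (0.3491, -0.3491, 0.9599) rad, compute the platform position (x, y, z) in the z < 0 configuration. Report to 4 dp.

(0.0037, 0.1022, -0.3202)

φ1=0.0°: virtual centre (0.2640, 0.0000, -0.0342), radius l
S2 = (0.2640·cos120.0°, 0.2640·sin120.0°, 0.0342) = (-0.1320, 0.2286, 0.0342)
arm 3 at φ=240.0°: (R−r)+L cos θ3 = 0.2274;  S3 = (-0.1137, -0.1969, -0.0819)
eliminate P² terms by subtracting sphere 1 from 2 and 3
linear system: -0.7919x+0.4572y = 0.0000−0.1368z; -0.7553x+-0.3938y = -0.0124−-0.0954z
det = 0.6572;  x = 0.0087+0.0156z,  y = 0.0150+-0.2722z
quadratic in z: (1.0744)z²+(0.0523)z+(-0.0934)=0, √Δ=0.6358 → z ∈ {-0.3202, 0.2716}; z = -0.3202 (taking z<0)
x = 0.0037, y = 0.1022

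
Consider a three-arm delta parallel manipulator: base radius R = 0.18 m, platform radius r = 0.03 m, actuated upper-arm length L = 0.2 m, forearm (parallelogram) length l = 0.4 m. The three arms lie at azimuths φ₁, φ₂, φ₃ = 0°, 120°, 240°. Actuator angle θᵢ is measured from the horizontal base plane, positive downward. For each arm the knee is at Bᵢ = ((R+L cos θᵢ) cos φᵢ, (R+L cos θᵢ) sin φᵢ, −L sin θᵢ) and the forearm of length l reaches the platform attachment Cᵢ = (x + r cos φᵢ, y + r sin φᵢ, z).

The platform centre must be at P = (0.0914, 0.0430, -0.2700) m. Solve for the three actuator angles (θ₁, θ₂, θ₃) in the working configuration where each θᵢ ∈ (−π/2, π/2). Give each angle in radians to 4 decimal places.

rotate P by −φ1: (0.0914, 0.0430, -0.2700)
  A cos θ + B sin θ = C:  0.0586·cos θ + -0.2700·sin θ = 0.1045
  γ=atan2(-0.2700,0.0586)=-1.3571;  ψ=arccos(0.3784)=1.1827;  θ1=γ+ψ≈-0.1743
rotate P by −φ2: (-0.0085, -0.1007, -0.2700)
  A cos θ + B sin θ = C:  0.1585·cos θ + -0.2700·sin θ = 0.0296
  θ2 = atan2(B,A) + arccos(C/0.3131) = 0.4359
φ3=240.0° → target in arm frame (-0.0829, 0.0577)
  A=0.2329, B=-0.2700, C=(l²−L²−A²−y'²−z²)/(2L)=-0.0262
  √(A²+B²)=0.3566;  θ3 = -0.8590+1.6444 ≈ 0.7854

θ₁ = -0.1743, θ₂ = 0.4359, θ₃ = 0.7854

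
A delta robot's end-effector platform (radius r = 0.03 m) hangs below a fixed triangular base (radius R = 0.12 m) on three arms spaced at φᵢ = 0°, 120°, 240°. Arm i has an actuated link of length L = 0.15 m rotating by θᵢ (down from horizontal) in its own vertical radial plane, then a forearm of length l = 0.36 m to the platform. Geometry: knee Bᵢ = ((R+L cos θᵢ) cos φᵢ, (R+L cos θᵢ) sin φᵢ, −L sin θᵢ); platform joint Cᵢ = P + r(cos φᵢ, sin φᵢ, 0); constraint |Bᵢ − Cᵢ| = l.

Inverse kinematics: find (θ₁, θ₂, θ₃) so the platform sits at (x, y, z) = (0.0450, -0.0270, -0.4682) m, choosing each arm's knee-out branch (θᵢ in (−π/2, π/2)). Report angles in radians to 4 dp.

θ₁ = 1.0469, θ₂ = 1.3959, θ₃ = 1.2212

rotate P by −φ1: (0.0450, -0.0270, -0.4682)
  A cos θ + B sin θ = C:  0.0450·cos θ + -0.4682·sin θ = -0.3829
  θ1 = atan2(B,A) + arccos(C/0.4704) = 1.0469
rotate P by −φ2: (-0.0459, -0.0255, -0.4682)
  A=0.1359, B=-0.4682, C=(l²−L²−A²−y'²−z²)/(2L)=-0.4374
  √(A²+B²)=0.4875;  θ2 = -1.2883+2.6842 ≈ 1.3959
arm 3 (φ=240.0°): x'=0.0009, y'=0.0525
  A cos θ + B sin θ = C:  0.0891·cos θ + -0.4682·sin θ = -0.4094
  θ3 = atan2(B,A) + arccos(C/0.4766) = 1.2212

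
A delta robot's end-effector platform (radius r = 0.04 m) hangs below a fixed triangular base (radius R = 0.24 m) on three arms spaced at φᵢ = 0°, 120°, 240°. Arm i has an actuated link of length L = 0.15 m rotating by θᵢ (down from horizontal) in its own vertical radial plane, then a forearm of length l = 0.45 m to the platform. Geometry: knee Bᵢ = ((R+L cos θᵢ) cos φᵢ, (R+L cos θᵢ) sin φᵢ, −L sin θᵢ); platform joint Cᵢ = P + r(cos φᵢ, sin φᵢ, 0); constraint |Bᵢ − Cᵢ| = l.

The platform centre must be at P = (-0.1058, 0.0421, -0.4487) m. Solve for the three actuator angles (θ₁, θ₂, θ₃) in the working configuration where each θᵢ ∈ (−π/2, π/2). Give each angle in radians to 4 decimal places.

rotate P by −φ1: (-0.1058, 0.0421, -0.4487)
  e−x'=0.3058;  (l²−L²−(e−x')²−y'²−z²)/2L = -0.3887
  θ1 = atan2(B,A) + arccos(C/0.5430) = 1.3961
φ2=120.0° → target in arm frame (0.0894, 0.0706)
  A cos θ + B sin θ = C:  0.1106·cos θ + -0.4487·sin θ = -0.1285
  √(A²+B²)=0.4621;  θ2 = -1.3290+1.8526 ≈ 0.5236
rotate P by −φ3: (0.0164, -0.1127, -0.4487)
  e−x'=0.1836;  (l²−L²−(e−x')²−y'²−z²)/2L = -0.2257
  γ=atan2(-0.4487,0.1836)=-1.1825;  ψ=arccos(-0.4656)=2.0552;  θ3=γ+ψ≈0.8727

θ₁ = 1.3961, θ₂ = 0.5236, θ₃ = 0.8727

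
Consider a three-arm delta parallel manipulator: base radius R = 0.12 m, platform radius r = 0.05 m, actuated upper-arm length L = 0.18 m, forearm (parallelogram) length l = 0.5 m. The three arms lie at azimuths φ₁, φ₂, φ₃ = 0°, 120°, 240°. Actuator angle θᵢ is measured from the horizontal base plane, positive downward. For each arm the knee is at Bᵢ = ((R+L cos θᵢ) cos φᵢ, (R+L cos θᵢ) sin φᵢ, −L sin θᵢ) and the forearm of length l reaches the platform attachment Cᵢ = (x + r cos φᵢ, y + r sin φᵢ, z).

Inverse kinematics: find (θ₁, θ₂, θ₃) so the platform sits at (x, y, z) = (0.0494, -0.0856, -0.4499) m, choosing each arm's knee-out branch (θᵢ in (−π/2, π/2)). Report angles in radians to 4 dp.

θ₁ = -0.0001, θ₂ = 0.4360, θ₃ = -0.0002

rotate P by −φ1: (0.0494, -0.0856, -0.4499)
  e−x'=0.0206;  (l²−L²−(e−x')²−y'²−z²)/2L = 0.0207
  θ1 = atan2(B,A) + arccos(C/0.4504) = -0.0001
rotate P by −φ2: (-0.0988, 0.0000, -0.4499)
  A cos θ + B sin θ = C:  0.1688·cos θ + -0.4499·sin θ = -0.0370
  √(A²+B²)=0.4805;  θ2 = -1.2118+1.6478 ≈ 0.4360
φ3=240.0° → target in arm frame (0.0494, 0.0856)
  A cos θ + B sin θ = C:  0.0206·cos θ + -0.4499·sin θ = 0.0207
  √(A²+B²)=0.4504;  θ3 = -1.5251+1.5249 ≈ -0.0002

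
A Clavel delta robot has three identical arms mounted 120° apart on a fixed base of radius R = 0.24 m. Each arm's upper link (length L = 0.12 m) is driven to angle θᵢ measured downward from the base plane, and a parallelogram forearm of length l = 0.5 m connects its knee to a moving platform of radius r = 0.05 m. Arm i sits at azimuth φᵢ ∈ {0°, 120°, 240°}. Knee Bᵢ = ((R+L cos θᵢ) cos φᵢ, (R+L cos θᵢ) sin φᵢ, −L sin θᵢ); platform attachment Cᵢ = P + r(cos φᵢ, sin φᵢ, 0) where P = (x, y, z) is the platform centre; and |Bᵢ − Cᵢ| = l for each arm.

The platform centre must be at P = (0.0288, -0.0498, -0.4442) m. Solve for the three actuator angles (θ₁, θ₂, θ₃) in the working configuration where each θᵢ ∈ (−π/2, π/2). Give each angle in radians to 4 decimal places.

θ₁ = 0.2614, θ₂ = 0.6978, θ₃ = 0.2618

φ1=0.0° → target in arm frame (0.0288, -0.0498)
  e−x'=0.1612;  (l²−L²−(e−x')²−y'²−z²)/2L = 0.0409
  √(A²+B²)=0.4725;  θ1 = -1.2227+1.4841 ≈ 0.2614
φ2=120.0° → target in arm frame (-0.0575, 0.0000)
  A cos θ + B sin θ = C:  0.2475·cos θ + -0.4442·sin θ = -0.0958
  θ2 = atan2(B,A) + arccos(C/0.5085) = 0.6978
φ3=240.0° → target in arm frame (0.0287, 0.0498)
  e−x'=0.1613;  (l²−L²−(e−x')²−y'²−z²)/2L = 0.0408
  √(A²+B²)=0.4726;  θ3 = -1.2225+1.4843 ≈ 0.2618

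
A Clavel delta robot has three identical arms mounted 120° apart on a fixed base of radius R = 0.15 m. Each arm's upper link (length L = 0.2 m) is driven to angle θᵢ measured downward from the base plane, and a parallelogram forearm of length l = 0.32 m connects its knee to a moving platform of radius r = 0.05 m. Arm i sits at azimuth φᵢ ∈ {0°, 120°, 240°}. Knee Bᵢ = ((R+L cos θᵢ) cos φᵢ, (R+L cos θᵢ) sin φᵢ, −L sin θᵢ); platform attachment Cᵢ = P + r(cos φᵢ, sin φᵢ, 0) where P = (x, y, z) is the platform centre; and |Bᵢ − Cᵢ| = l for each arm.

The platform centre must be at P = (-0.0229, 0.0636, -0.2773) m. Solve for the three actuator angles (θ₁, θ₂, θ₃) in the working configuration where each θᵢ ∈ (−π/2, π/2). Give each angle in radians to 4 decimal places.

θ₁ = 0.6982, θ₂ = 0.2616, θ₃ = 0.7853

φ1=0.0° → target in arm frame (-0.0229, 0.0636)
  A cos θ + B sin θ = C:  0.1229·cos θ + -0.2773·sin θ = -0.0841
  √(A²+B²)=0.3033;  θ1 = -1.1536+1.8518 ≈ 0.6982
rotate P by −φ2: (0.0665, -0.0120, -0.2773)
  A=0.0335, B=-0.2773, C=(l²−L²−A²−y'²−z²)/(2L)=-0.0394
  γ=atan2(-0.2773,0.0335)=-1.4507;  ψ=arccos(-0.1410)=1.7123;  θ2=γ+ψ≈0.2616
φ3=240.0° → target in arm frame (-0.0436, -0.0516)
  A=0.1436, B=-0.2773, C=(l²−L²−A²−y'²−z²)/(2L)=-0.0945
  √(A²+B²)=0.3123;  θ3 = -1.0929+1.8781 ≈ 0.7853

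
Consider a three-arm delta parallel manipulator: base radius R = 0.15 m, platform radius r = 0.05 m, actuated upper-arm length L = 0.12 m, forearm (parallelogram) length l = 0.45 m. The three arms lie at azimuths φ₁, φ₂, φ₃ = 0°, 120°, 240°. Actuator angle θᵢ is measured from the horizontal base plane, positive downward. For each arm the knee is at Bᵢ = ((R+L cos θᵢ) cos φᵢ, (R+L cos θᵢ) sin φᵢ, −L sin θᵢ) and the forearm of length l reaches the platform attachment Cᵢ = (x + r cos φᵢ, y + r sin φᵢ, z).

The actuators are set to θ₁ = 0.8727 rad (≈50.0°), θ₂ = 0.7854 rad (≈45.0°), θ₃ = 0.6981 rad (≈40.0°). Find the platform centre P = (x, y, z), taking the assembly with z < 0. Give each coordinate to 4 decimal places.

(-0.0239, -0.0136, -0.4943)

φ1=0.0°: virtual centre (0.1771, 0.0000, -0.0919), radius l
φ2=120.0°: virtual centre (-0.0924, 0.1601, -0.0849), radius l
arm 3 at φ=240.0°: ρ3 = 0.1919;  S3 = (-0.0960, -0.1662, -0.0771)
eliminate P² terms by subtracting sphere 1 from 2 and 3
plane₁₂: -0.5391x+0.3202y+0.0142z = 0.0015
Cramer: x(z) = -0.0041+0.0400z;  y(z) = -0.0021+0.0232z
quadratic in z: (1.0021)z²+(0.1692)z+(-0.1612)=0, √Δ=0.8215 → z ∈ {-0.4943, 0.3254}; z = -0.4943 (taking z<0)
x = -0.0239, y = -0.0136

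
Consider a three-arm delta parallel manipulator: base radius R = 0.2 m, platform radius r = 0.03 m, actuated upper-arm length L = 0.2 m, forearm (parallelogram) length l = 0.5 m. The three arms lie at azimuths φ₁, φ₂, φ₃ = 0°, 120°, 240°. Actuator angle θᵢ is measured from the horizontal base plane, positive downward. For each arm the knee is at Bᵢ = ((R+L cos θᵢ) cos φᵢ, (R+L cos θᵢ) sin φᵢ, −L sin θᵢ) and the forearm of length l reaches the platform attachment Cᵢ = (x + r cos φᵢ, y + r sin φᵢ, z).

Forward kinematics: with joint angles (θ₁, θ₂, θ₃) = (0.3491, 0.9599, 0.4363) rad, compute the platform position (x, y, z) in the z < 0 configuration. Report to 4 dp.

(0.0685, -0.0917, -0.4657)

φ1=0.0°: virtual centre (0.3579, 0.0000, -0.0684), radius l
O2 = (0.2847·cos120.0°, 0.2847·sin120.0°, -0.1638) = (-0.1424, 0.2466, -0.1638)
O3 = (0.3513·cos240.0°, 0.3513·sin240.0°, -0.0845) = (-0.1756, -0.3042, -0.0845)
subtract pairs → two planes through P
plane₁₂: -1.0006x+0.4932y+-0.1908z = -0.0249
Cramer: x(z) = 0.0143-0.1163z;  y(z) = -0.0214+0.1510z
into |P−O₁|² = l²: 1.0363z² + 0.2103z + -0.1268 = 0;  Δ = 0.5698;  z = -0.4657 or 0.2628 → z<0 root = -0.4657
x = 0.0685, y = -0.0917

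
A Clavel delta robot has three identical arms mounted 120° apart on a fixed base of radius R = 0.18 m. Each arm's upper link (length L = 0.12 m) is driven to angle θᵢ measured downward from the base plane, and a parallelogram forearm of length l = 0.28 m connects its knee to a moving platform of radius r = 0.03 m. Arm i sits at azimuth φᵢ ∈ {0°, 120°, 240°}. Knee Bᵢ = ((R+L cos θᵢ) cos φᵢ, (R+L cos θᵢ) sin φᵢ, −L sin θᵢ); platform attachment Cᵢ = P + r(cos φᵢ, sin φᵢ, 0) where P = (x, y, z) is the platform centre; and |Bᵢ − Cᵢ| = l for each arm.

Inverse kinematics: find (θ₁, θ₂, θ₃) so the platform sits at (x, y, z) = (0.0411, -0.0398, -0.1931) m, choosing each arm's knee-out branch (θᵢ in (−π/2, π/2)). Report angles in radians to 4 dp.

θ₁ = 0.2614, θ₂ = 1.0477, θ₃ = 0.5236

φ1=0.0° → target in arm frame (0.0411, -0.0398)
  A=0.1089, B=-0.1931, C=(l²−L²−A²−y'²−z²)/(2L)=0.0553
  √(A²+B²)=0.2217;  θ1 = -1.0573+1.3187 ≈ 0.2614
rotate P by −φ2: (-0.0550, -0.0157, -0.1931)
  A cos θ + B sin θ = C:  0.2050·cos θ + -0.1931·sin θ = -0.0649
  θ2 = atan2(B,A) + arccos(C/0.2816) = 1.0477
φ3=240.0° → target in arm frame (0.0139, 0.0555)
  e−x'=0.1361;  (l²−L²−(e−x')²−y'²−z²)/2L = 0.0213
  γ=atan2(-0.1931,0.1361)=-0.9569;  ψ=arccos(0.0902)=1.4805;  θ3=γ+ψ≈0.5236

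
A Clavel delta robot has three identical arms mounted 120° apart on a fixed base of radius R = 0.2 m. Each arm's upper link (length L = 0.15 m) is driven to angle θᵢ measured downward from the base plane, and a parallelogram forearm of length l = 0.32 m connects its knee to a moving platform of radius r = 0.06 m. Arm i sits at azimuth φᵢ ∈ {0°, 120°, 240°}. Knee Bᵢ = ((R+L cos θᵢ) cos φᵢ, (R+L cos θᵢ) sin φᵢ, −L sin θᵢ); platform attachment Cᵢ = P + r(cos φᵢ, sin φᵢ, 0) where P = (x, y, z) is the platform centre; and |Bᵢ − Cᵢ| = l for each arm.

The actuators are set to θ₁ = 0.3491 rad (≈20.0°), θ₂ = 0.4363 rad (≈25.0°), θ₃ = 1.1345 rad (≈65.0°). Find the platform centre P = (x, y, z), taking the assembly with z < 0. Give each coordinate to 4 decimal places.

(0.0519, 0.0748, -0.2619)

O1 = (0.2810·cos0.0°, 0.2810·sin0.0°, -0.0513) = (0.2810, 0.0000, -0.0513)
O2 = (0.2759·cos120.0°, 0.2759·sin120.0°, -0.0634) = (-0.1380, 0.2390, -0.0634)
arm 3 at φ=240.0°: ρ3 = 0.2034;  O3 = (-0.1017, -0.1761, -0.1359)
eliminate P² terms by subtracting sphere 1 from 2 and 3
linear system: -0.8379x+0.4780y = -0.0014−-0.0242z; -0.7653x+-0.3523y = -0.0217−-0.1693z
det = 0.6609;  x = 0.0165+-0.1353z,  y = 0.0259+-0.1866z
into |P−O₁|² = l²: 1.0531z² + 0.1645z + -0.0291 = 0;  Δ = 0.1498;  z = -0.2619 or 0.1056 → z<0 root = -0.2619
x = 0.0519, y = 0.0748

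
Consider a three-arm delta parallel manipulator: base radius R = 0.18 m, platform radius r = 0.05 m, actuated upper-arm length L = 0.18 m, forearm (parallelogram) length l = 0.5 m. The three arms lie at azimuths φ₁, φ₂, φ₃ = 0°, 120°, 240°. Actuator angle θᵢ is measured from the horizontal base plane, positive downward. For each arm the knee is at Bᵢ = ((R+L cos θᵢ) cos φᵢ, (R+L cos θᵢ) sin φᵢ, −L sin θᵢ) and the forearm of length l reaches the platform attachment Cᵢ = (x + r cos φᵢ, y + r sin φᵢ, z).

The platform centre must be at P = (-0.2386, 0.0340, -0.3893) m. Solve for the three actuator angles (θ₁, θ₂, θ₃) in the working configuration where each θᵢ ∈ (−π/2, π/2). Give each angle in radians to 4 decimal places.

arm 1 (φ=0.0°): x'=-0.2386, y'=0.0340
  e−x'=0.3686;  (l²−L²−(e−x')²−y'²−z²)/2L = -0.1972
  √(A²+B²)=0.5361;  θ1 = -0.8127+1.9474 ≈ 1.1347
rotate P by −φ2: (0.1487, 0.1896, -0.3893)
  e−x'=-0.0187;  (l²−L²−(e−x')²−y'²−z²)/2L = 0.0826
  θ2 = atan2(B,A) + arccos(C/0.3898) = -0.2616
rotate P by −φ3: (0.0899, -0.2236, -0.3893)
  A cos θ + B sin θ = C:  0.0401·cos θ + -0.3893·sin θ = 0.0401
  θ3 = atan2(B,A) + arccos(C/0.3914) = 0.0002

θ₁ = 1.1347, θ₂ = -0.2616, θ₃ = 0.0002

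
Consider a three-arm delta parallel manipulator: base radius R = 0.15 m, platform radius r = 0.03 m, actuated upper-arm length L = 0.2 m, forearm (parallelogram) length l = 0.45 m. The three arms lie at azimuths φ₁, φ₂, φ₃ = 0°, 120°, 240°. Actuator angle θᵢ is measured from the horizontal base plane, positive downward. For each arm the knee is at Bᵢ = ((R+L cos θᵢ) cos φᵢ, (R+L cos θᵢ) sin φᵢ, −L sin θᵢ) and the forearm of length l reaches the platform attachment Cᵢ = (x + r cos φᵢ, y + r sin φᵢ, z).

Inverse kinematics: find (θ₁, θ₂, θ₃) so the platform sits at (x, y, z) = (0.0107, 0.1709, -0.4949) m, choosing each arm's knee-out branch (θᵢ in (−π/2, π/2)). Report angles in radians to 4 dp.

θ₁ = 0.8729, θ₂ = 0.4365, θ₃ = 1.3092

rotate P by −φ1: (0.0107, 0.1709, -0.4949)
  A=0.1093, B=-0.4949, C=(l²−L²−A²−y'²−z²)/(2L)=-0.3089
  θ1 = atan2(B,A) + arccos(C/0.5068) = 0.8729
arm 2 (φ=120.0°): x'=0.1427, y'=-0.0947
  e−x'=-0.0227;  (l²−L²−(e−x')²−y'²−z²)/2L = -0.2298
  √(A²+B²)=0.4954;  θ2 = -1.6165+2.0531 ≈ 0.4365
φ3=240.0° → target in arm frame (-0.1534, -0.0762)
  A cos θ + B sin θ = C:  0.2734·cos θ + -0.4949·sin θ = -0.4074
  √(A²+B²)=0.5654;  θ3 = -1.0662+2.3754 ≈ 1.3092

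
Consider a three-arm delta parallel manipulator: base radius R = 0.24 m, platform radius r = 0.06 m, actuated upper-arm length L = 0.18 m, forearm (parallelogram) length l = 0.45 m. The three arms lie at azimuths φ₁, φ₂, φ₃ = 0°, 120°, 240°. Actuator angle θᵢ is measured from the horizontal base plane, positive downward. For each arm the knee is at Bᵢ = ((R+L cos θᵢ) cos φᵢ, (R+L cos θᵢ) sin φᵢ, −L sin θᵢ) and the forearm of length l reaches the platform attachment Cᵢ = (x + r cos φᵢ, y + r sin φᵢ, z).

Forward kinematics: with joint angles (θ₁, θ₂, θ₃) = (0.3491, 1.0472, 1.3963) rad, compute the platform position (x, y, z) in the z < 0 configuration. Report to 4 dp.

S1 = (0.3491·cos0.0°, 0.3491·sin0.0°, -0.0616) = (0.3491, 0.0000, -0.0616)
arm 2 at φ=120.0°: e+L cos θ2 = 0.2700;  S2 = (-0.1350, 0.2338, -0.1559)
φ3=240.0°: virtual centre (-0.1056, -0.1829, -0.1773), radius l
|S₂|²−|S₁|² = -0.0285;  |S₃|²−|S₁|² = -0.0496
linear system: -0.9683x+0.4677y = -0.0285−-0.1886z; -0.9095x+-0.3659y = -0.0496−-0.2314z
det = 0.7796;  x = 0.0431+-0.2273z,  y = 0.0284+-0.0673z
sphere 1 gives Az²+Bz+C=0 with A=1.0562, B=0.2584, C=-0.1043;  B²−4AC=0.5073;  roots -0.4595, 0.2148;  negative root z = -0.4595
x = 0.1476, y = 0.0594

(0.1476, 0.0594, -0.4595)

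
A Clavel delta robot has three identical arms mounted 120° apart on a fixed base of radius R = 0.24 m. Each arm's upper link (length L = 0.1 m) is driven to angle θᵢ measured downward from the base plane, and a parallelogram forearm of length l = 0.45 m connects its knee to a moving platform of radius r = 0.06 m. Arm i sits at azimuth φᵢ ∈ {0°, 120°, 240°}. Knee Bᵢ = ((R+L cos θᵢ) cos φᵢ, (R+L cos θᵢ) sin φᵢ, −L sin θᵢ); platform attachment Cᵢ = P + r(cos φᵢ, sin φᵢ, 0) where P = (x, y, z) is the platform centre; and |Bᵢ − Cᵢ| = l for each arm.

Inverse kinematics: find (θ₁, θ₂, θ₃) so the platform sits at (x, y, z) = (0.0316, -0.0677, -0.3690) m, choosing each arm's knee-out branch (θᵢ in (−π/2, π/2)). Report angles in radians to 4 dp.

rotate P by −φ1: (0.0316, -0.0677, -0.3690)
  A cos θ + B sin θ = C:  0.1484·cos θ + -0.3690·sin θ = 0.1487
  γ=atan2(-0.3690,0.1484)=-1.1884;  ψ=arccos(0.3738)=1.1877;  θ1=γ+ψ≈-0.0007
rotate P by −φ2: (-0.0744, 0.0065, -0.3690)
  A=0.2544, B=-0.3690, C=(l²−L²−A²−y'²−z²)/(2L)=-0.0422
  √(A²+B²)=0.4482;  θ2 = -0.9671+1.6651 ≈ 0.6979
φ3=240.0° → target in arm frame (0.0428, 0.0612)
  e−x'=0.1372;  (l²−L²−(e−x')²−y'²−z²)/2L = 0.1689
  γ=atan2(-0.3690,0.1372)=-1.2149;  ψ=arccos(0.4290)=1.1274;  θ3=γ+ψ≈-0.0875

θ₁ = -0.0007, θ₂ = 0.6979, θ₃ = -0.0875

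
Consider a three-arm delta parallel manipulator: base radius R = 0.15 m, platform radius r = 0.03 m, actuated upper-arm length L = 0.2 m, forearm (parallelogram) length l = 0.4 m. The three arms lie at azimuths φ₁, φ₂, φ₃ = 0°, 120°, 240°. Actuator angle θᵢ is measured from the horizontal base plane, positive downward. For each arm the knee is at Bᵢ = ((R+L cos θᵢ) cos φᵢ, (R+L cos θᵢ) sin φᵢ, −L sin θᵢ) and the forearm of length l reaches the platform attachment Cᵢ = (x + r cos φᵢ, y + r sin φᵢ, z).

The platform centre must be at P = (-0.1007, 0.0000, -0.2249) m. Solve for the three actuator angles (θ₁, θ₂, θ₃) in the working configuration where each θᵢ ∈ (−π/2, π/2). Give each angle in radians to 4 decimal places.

θ₁ = 0.6109, θ₂ = -0.3493, θ₃ = -0.3493

arm 1 (φ=0.0°): x'=-0.1007, y'=0.0000
  A cos θ + B sin θ = C:  0.2207·cos θ + -0.2249·sin θ = 0.0518
  γ=atan2(-0.2249,0.2207)=-0.7948;  ψ=arccos(0.1643)=1.4057;  θ1=γ+ψ≈0.6109
φ2=120.0° → target in arm frame (0.0503, 0.0872)
  A cos θ + B sin θ = C:  0.0697·cos θ + -0.2249·sin θ = 0.1424
  θ2 = atan2(B,A) + arccos(C/0.2354) = -0.3493
arm 3 (φ=240.0°): x'=0.0504, y'=-0.0872
  A cos θ + B sin θ = C:  0.0696·cos θ + -0.2249·sin θ = 0.1424
  θ3 = atan2(B,A) + arccos(C/0.2354) = -0.3493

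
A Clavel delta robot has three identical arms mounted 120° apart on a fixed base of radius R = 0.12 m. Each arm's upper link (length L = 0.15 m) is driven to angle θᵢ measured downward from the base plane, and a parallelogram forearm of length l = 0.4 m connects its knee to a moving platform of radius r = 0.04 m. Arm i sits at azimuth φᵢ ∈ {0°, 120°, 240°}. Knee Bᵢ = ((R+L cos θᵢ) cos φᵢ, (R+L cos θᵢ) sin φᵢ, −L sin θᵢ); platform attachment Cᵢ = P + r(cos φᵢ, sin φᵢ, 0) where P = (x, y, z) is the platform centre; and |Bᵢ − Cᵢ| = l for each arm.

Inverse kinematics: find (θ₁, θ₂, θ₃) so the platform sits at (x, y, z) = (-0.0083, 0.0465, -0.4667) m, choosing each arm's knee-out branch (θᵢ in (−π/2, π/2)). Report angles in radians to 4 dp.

θ₁ = 0.8730, θ₂ = 0.6982, θ₃ = 0.9600

φ1=0.0° → target in arm frame (-0.0083, 0.0465)
  A cos θ + B sin θ = C:  0.0883·cos θ + -0.4667·sin θ = -0.3009
  √(A²+B²)=0.4750;  θ1 = -1.3838+2.2568 ≈ 0.8730
φ2=120.0° → target in arm frame (0.0444, -0.0161)
  A cos θ + B sin θ = C:  0.0356·cos θ + -0.4667·sin θ = -0.2728
  γ=atan2(-0.4667,0.0356)=-1.4947;  ψ=arccos(-0.5828)=2.1930;  θ2=γ+ψ≈0.6982
rotate P by −φ3: (-0.0361, -0.0304, -0.4667)
  A cos θ + B sin θ = C:  0.1161·cos θ + -0.4667·sin θ = -0.3157
  γ=atan2(-0.4667,0.1161)=-1.3269;  ψ=arccos(-0.6565)=2.2870;  θ3=γ+ψ≈0.9600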